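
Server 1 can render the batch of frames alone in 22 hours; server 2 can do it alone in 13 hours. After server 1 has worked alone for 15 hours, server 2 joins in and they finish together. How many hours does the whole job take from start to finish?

88/5 hours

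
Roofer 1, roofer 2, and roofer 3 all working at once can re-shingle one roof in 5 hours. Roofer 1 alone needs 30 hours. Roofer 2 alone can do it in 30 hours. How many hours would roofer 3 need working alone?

Combined rate is 1/5 per hour.
Known contribution: 1/30 + 1/30 = (1 + 1)/30 = 2/30 = 1/15 per hour.
So roofer 3's rate is 1/5 − 1/15 = 2/15, meaning 15/2 hours alone.

15/2 hours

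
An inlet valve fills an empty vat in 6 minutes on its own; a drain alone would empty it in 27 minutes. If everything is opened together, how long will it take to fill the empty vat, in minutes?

Net rate = 1/6 − 1/27 = (9 − 2)/54 = 7/54 per minute.
Filling time = 1 ÷ (7/54) = 54/7 minutes.

54/7 minutes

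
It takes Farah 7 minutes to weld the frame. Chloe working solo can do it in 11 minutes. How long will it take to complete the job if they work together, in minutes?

77/18 minutes

With two workers the combined time is the product over the sum: 7·11/(7+11) = 77/18 minutes.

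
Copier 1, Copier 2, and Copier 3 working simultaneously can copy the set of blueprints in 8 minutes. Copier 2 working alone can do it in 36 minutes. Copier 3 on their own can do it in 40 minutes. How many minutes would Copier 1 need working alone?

180/13 minutes

Combined rate is 1/8 per minute.
Known contribution: 1/36 + 1/40 = (10 + 9)/360 = 19/360 per minute.
So Copier 1's rate is 1/8 − 19/360 = 13/180, meaning 180/13 minutes alone.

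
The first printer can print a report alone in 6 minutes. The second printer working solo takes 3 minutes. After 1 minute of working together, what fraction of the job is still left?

Combined rate: 1/6 + 1/3 = (1 + 2)/6 = 3/6 = 1/2 per minute.
In 1 minute they complete 1·1/2 = 1/2 of the job.
So 1/2 remains.

1/2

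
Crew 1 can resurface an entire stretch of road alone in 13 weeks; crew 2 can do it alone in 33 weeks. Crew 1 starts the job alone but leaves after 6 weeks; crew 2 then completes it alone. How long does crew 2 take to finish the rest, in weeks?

231/13 weeks

In 6 weeks crew 1 does 6/13 of the job, leaving 7/13.
Crew 2 works at 1/33 per week, so finishing takes 7/13 ÷ 1/33 = 231/13 weeks.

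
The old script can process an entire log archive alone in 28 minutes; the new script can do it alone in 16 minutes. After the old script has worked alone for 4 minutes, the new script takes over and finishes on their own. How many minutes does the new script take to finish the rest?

In 4 minutes the old script does 4/28 = 1/7 of the job, leaving 6/7.
The new script works at 1/16 per minute, so finishing takes 6/7 ÷ 1/16 = 96/7 minutes.

96/7 minutes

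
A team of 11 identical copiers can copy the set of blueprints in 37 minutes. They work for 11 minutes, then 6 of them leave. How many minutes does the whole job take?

One copier does 1/407 of the job per minute.
After 11 minutes with 11 copiers, 11/37 is done (26/37 left).
With 5 copiers the rate is 5/407, so the rest takes 26/37 ÷ 5/407 = 286/5 minutes.
Total = 11 + 286/5 = 341/5 minutes.

341/5 minutes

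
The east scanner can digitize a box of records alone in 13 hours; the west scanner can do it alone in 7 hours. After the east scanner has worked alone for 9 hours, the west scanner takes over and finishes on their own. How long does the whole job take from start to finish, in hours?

In 9 hours the east scanner does 9/13 of the job, leaving 4/13.
The west scanner works at 1/7 per hour, so finishing takes 4/13 ÷ 1/7 = 28/13 hours.
Total time = 9 + 28/13 = 145/13 hours.

145/13 hours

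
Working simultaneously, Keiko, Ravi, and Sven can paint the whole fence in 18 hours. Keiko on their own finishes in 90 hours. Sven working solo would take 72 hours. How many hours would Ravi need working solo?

Combined rate is 1/18 per hour.
Known contribution: 1/90 + 1/72 = (4 + 5)/360 = 9/360 = 1/40 per hour.
So Ravi's rate is 1/18 − 1/40 = 11/360, meaning 360/11 hours alone.

360/11 hours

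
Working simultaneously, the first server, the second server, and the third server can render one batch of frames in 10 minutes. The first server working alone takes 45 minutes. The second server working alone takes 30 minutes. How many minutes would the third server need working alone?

45/2 minutes

Combined rate is 1/10 per minute.
Known contribution: 1/45 + 1/30 = (2 + 3)/90 = 5/90 = 1/18 per minute.
So the third server's rate is 1/10 − 1/18 = 2/45, meaning 45/2 minutes alone.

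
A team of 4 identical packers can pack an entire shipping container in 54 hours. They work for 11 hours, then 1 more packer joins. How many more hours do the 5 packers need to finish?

172/5 hours

One packer does 1/216 of the job per hour.
After 11 hours with 4 packers, 11/54 is done (43/54 left).
With 5 packers the rate is 5/216, so the rest takes 43/54 ÷ 5/216 = 172/5 hours.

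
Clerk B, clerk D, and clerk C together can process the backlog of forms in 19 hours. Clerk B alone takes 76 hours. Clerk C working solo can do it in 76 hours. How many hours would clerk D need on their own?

38 hours

Combined rate is 1/19 per hour.
Known contribution: 1/76 + 1/76 = (1 + 1)/76 = 2/76 = 1/38 per hour.
So clerk D's rate is 1/19 − 1/38 = 1/38, meaning 38 hours alone.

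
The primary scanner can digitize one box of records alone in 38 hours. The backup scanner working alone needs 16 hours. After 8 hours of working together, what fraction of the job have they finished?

27/38

Combined rate: 1/38 + 1/16 = (8 + 19)/304 = 27/304 per hour.
In 8 hours they complete 8·27/304 = 27/38 of the job.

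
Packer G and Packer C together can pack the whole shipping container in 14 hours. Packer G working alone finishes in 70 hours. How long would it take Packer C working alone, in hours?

35/2 hours

Combined rate is 1/14 per hour.
Known contribution: 1/70 per hour.
So Packer C's rate is 1/14 − 1/70 = 2/35, meaning 35/2 hours alone.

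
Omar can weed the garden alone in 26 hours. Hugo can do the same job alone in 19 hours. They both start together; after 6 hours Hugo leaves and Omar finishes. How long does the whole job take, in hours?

338/19 hours

In the first 6 hours the combined rate is 45/494, so 135/247 of the job is done, leaving 112/247.
After Hugo leaves the rate is 1/26 per hour; the remaining 112/247 takes 224/19 hours.
Total = 6 + 224/19 = 338/19 hours.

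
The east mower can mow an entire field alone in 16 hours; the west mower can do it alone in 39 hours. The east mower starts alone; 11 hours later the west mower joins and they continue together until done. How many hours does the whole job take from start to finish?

In 11 hours the east mower does 11/16 of the job, leaving 5/16.
The east mower and the west mower together work at 55/624 per hour, so finishing takes 5/16 ÷ 55/624 = 39/11 hours.
Total time = 11 + 39/11 = 160/11 hours.

160/11 hours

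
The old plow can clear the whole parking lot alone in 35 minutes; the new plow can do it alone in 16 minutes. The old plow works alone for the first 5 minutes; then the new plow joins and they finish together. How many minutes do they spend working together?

In 5 minutes the old plow does 5/35 = 1/7 of the job, leaving 6/7.
The old plow and the new plow together work at 51/560 per minute, so finishing takes 6/7 ÷ 51/560 = 160/17 minutes.

160/17 minutes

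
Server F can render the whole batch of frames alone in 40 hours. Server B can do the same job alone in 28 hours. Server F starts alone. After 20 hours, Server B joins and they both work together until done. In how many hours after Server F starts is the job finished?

In the first 20 hours Server F alone does 20/40 = 1/2 of the job, leaving 1/2.
Once everyone is working, combined rate: 1/40 + 1/28 = (7 + 10)/280 = 17/280 per hour.
Remaining 1/2 at 17/280 per hour takes 140/17 hours.
Total from the start = 20 + 140/17 = 480/17 hours.

480/17 hours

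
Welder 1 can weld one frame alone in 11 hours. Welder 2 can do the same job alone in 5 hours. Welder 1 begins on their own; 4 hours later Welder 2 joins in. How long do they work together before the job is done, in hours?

35/16 hours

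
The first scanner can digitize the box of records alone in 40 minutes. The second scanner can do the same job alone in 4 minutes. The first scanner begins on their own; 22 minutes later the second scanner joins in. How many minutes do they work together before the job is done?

In the first 22 minutes the first scanner alone does 22/40 = 11/20 of the job, leaving 9/20.
Once everyone is working, combined rate: 1/40 + 1/4 = (1 + 10)/40 = 11/40 per minute.
Remaining 9/20 at 11/40 per minute takes 18/11 minutes.

18/11 minutes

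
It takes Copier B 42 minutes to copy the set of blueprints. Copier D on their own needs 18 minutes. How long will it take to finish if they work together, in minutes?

63/5 minutes

Combined rate: 1/42 + 1/18 = (3 + 7)/126 = 10/126 = 5/63 per minute.
Time = 1 ÷ (5/63) = 63/5 minutes.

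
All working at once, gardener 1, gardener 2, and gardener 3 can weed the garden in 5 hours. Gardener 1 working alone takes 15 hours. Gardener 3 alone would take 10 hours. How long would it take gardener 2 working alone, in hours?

30 hours

Combined rate is 1/5 per hour.
Known contribution: 1/15 + 1/10 = (2 + 3)/30 = 5/30 = 1/6 per hour.
So gardener 2's rate is 1/5 − 1/6 = 1/30, meaning 30 hours alone.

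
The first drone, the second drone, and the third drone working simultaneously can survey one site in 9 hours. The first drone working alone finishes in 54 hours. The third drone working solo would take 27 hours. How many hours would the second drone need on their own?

18 hours

Combined rate is 1/9 per hour.
Known contribution: 1/54 + 1/27 = (1 + 2)/54 = 3/54 = 1/18 per hour.
So the second drone's rate is 1/9 − 1/18 = 1/18, meaning 18 hours alone.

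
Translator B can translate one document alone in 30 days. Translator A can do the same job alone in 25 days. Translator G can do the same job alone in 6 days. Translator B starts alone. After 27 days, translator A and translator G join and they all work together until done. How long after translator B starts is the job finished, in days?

329/12 days

In the first 27 days translator B alone does 27/30 = 9/10 of the job, leaving 1/10.
Once everyone is working, combined rate: 1/30 + 1/25 + 1/6 = (5 + 6 + 25)/150 = 36/150 = 6/25 per day.
Remaining 1/10 at 6/25 per day takes 5/12 days.
Total from the start = 27 + 5/12 = 329/12 days.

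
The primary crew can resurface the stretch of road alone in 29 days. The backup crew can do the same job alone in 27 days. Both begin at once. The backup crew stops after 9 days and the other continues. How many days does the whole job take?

In the first 9 days the combined rate is 56/783, so 56/87 of the job is done, leaving 31/87.
After the backup crew leaves the rate is 1/29 per day; the remaining 31/87 takes 31/3 days.
Total = 9 + 31/3 = 58/3 days.

58/3 days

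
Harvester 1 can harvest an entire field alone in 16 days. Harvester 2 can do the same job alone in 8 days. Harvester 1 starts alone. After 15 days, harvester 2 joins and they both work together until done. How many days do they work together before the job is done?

1/3 days

In the first 15 days harvester 1 alone does 15/16 of the job, leaving 1/16.
Once everyone is working, combined rate: 1/16 + 1/8 = (1 + 2)/16 = 3/16 per day.
Remaining 1/16 at 3/16 per day takes 1/3 days.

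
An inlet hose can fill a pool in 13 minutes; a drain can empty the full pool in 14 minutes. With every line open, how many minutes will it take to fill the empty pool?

Net rate = 1/13 − 1/14 = (14 − 13)/182 = 1/182 per minute.
Filling time = 1 ÷ (1/182) = 182 minutes.

182 minutes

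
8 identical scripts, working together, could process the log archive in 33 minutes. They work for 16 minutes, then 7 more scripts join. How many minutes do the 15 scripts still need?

136/15 minutes

One script does 1/264 of the job per minute.
After 16 minutes with 8 scripts, 16/33 is done (17/33 left).
With 15 scripts the rate is 15/264 = 5/88, so the rest takes 17/33 ÷ 5/88 = 136/15 minutes.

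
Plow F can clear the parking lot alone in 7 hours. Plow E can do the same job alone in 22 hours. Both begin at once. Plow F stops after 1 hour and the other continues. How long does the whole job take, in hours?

In the first 1 hour the combined rate is 29/154, so 29/154 of the job is done, leaving 125/154.
After plow F leaves the rate is 1/22 per hour; the remaining 125/154 takes 125/7 hours.
Total = 1 + 125/7 = 132/7 hours.

132/7 hours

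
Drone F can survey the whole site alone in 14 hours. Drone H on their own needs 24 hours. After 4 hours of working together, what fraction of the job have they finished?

19/42

Combined rate: 1/14 + 1/24 = (12 + 7)/168 = 19/168 per hour.
In 4 hours they complete 4·19/168 = 19/42 of the job.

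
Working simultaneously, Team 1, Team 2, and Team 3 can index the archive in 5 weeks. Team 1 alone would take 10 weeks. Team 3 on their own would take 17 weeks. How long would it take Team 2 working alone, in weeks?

Combined rate is 1/5 per week.
Known contribution: 1/10 + 1/17 = (17 + 10)/170 = 27/170 per week.
So Team 2's rate is 1/5 − 27/170 = 7/170, meaning 170/7 weeks alone.

170/7 weeks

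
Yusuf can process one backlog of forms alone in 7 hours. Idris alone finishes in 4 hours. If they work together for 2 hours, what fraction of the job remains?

3/14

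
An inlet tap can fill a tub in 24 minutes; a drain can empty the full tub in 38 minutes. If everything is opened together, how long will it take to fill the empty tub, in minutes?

Net rate = 1/24 − 1/38 = (19 − 12)/456 = 7/456 per minute.
Filling time = 1 ÷ (7/456) = 456/7 minutes.

456/7 minutes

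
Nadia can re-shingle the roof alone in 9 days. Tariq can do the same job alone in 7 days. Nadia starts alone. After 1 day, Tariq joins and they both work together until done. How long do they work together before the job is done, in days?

In the first 1 day Nadia alone does 1/9 of the job, leaving 8/9.
Once everyone is working, combined rate: 1/9 + 1/7 = (7 + 9)/63 = 16/63 per day.
Remaining 8/9 at 16/63 per day takes 7/2 days.

7/2 days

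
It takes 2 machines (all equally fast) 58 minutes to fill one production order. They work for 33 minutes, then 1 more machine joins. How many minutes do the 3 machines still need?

50/3 minutes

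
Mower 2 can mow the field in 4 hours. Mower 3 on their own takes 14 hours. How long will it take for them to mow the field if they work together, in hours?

28/9 hours

Combined rate: 1/4 + 1/14 = (7 + 2)/28 = 9/28 per hour.
Time = 1 ÷ (9/28) = 28/9 hours.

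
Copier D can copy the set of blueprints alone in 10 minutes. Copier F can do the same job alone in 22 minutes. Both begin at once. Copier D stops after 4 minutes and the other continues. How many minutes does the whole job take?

66/5 minutes

In the first 4 minutes the combined rate is 8/55, so 32/55 of the job is done, leaving 23/55.
After Copier D leaves the rate is 1/22 per minute; the remaining 23/55 takes 46/5 minutes.
Total = 4 + 46/5 = 66/5 minutes.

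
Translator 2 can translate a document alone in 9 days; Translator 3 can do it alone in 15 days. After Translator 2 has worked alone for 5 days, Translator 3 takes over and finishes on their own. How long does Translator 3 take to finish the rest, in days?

20/3 days

In 5 days Translator 2 does 5/9 of the job, leaving 4/9.
Translator 3 works at 1/15 per day, so finishing takes 4/9 ÷ 1/15 = 20/3 days.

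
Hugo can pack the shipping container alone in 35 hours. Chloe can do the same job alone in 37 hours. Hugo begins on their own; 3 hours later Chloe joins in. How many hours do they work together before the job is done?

In the first 3 hours Hugo alone does 3/35 of the job, leaving 32/35.
Once everyone is working, combined rate: 1/35 + 1/37 = (37 + 35)/1295 = 72/1295 per hour.
Remaining 32/35 at 72/1295 per hour takes 148/9 hours.

148/9 hours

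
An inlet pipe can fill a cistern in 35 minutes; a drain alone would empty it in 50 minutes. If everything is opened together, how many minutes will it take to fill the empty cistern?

Net rate = 1/35 − 1/50 = (10 − 7)/350 = 3/350 per minute.
Filling time = 1 ÷ (3/350) = 350/3 minutes.

350/3 minutes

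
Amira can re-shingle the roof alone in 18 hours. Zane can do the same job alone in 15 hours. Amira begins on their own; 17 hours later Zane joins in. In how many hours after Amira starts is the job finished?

In the first 17 hours Amira alone does 17/18 of the job, leaving 1/18.
Once everyone is working, combined rate: 1/18 + 1/15 = (5 + 6)/90 = 11/90 per hour.
Remaining 1/18 at 11/90 per hour takes 5/11 hours.
Total from the start = 17 + 5/11 = 192/11 hours.

192/11 hours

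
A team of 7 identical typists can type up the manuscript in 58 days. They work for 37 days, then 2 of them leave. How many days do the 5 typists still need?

One typist does 1/406 of the job per day.
After 37 days with 7 typists, 37/58 is done (21/58 left).
With 5 typists the rate is 5/406, so the rest takes 21/58 ÷ 5/406 = 147/5 days.

147/5 days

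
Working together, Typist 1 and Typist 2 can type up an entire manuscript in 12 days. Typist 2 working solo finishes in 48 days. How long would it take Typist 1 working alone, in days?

Combined rate is 1/12 per day.
Known contribution: 1/48 per day.
So Typist 1's rate is 1/12 − 1/48 = 1/16, meaning 16 days alone.

16 days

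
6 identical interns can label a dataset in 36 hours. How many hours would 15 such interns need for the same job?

72/5 hours

Total work is 6·36 = 216 intern-hours.
With 15 interns: 216/15 = 72/5 hours.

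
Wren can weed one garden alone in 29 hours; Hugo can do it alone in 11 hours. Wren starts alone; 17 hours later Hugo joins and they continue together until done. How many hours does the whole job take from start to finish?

In 17 hours Wren does 17/29 of the job, leaving 12/29.
Wren and Hugo together work at 40/319 per hour, so finishing takes 12/29 ÷ 40/319 = 33/10 hours.
Total time = 17 + 33/10 = 203/10 hours.

203/10 hours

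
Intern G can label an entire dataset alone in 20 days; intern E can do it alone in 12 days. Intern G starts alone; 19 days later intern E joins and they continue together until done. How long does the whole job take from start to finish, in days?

In 19 days intern G does 19/20 of the job, leaving 1/20.
Intern G and intern E together work at 2/15 per day, so finishing takes 1/20 ÷ 2/15 = 3/8 days.
Total time = 19 + 3/8 = 155/8 days.

155/8 days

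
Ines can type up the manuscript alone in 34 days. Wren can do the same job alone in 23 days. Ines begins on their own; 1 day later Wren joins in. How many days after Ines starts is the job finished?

272/19 days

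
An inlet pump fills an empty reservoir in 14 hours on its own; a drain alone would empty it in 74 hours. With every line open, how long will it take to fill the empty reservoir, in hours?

Net rate = 1/14 − 1/74 = (37 − 7)/518 = 30/518 = 15/259 per hour.
Filling time = 1 ÷ (15/259) = 259/15 hours.

259/15 hours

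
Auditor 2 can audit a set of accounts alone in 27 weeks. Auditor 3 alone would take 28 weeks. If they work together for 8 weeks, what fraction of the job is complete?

110/189

Combined rate: 1/27 + 1/28 = (28 + 27)/756 = 55/756 per week.
In 8 weeks they complete 8·55/756 = 110/189 of the job.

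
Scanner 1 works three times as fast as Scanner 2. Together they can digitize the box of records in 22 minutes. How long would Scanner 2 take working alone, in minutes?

88 minutes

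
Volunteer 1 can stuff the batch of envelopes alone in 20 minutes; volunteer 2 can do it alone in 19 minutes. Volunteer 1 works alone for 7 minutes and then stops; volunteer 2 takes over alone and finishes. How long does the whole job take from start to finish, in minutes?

387/20 minutes

In 7 minutes volunteer 1 does 7/20 of the job, leaving 13/20.
Volunteer 2 works at 1/19 per minute, so finishing takes 13/20 ÷ 1/19 = 247/20 minutes.
Total time = 7 + 247/20 = 387/20 minutes.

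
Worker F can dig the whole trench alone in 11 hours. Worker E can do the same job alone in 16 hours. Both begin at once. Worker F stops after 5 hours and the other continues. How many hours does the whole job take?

96/11 hours

In the first 5 hours the combined rate is 27/176, so 135/176 of the job is done, leaving 41/176.
After Worker F leaves the rate is 1/16 per hour; the remaining 41/176 takes 41/11 hours.
Total = 5 + 41/11 = 96/11 hours.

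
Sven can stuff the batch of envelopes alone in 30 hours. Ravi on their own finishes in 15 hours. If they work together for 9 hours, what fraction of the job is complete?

Combined rate: 1/30 + 1/15 = (1 + 2)/30 = 3/30 = 1/10 per hour.
In 9 hours they complete 9·1/10 = 9/10 of the job.

9/10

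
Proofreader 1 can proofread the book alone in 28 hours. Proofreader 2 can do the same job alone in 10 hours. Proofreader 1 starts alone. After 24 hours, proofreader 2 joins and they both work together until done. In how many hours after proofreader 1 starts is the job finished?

476/19 hours

In the first 24 hours proofreader 1 alone does 24/28 = 6/7 of the job, leaving 1/7.
Once everyone is working, combined rate: 1/28 + 1/10 = (5 + 14)/140 = 19/140 per hour.
Remaining 1/7 at 19/140 per hour takes 20/19 hours.
Total from the start = 24 + 20/19 = 476/19 hours.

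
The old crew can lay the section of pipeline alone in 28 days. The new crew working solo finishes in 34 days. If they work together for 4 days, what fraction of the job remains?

Combined rate: 1/28 + 1/34 = (17 + 14)/476 = 31/476 per day.
In 4 days they complete 4·31/476 = 31/119 of the job.
So 88/119 remains.

88/119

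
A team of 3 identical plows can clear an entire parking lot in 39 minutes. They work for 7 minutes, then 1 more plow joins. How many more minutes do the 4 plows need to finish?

24 minutes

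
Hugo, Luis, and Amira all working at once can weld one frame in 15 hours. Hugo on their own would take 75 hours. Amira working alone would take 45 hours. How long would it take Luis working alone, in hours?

Combined rate is 1/15 per hour.
Known contribution: 1/75 + 1/45 = (3 + 5)/225 = 8/225 per hour.
So Luis's rate is 1/15 − 8/225 = 7/225, meaning 225/7 hours alone.

225/7 hours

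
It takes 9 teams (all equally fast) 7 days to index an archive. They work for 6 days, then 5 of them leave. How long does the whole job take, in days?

33/4 days

One team does 1/63 of the job per day.
After 6 days with 9 teams, 6/7 is done (1/7 left).
With 4 teams the rate is 4/63, so the rest takes 1/7 ÷ 4/63 = 9/4 days.
Total = 6 + 9/4 = 33/4 days.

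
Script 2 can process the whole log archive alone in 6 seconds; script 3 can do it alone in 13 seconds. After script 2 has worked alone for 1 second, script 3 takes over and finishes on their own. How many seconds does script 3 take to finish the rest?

65/6 seconds

In 1 second script 2 does 1/6 of the job, leaving 5/6.
Script 3 works at 1/13 per second, so finishing takes 5/6 ÷ 1/13 = 65/6 seconds.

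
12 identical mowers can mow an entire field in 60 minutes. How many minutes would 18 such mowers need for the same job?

Total work is 12·60 = 720 mower-minutes.
With 18 mowers: 720/18 = 40 minutes.

40 minutes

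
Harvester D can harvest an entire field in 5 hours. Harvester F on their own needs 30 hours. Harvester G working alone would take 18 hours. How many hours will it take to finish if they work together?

45/13 hours

Combined rate: 1/5 + 1/30 + 1/18 = (18 + 3 + 5)/90 = 26/90 = 13/45 per hour.
Time = 1 ÷ (13/45) = 45/13 hours.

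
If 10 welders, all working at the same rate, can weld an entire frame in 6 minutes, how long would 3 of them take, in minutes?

Total work is 10·6 = 60 welder-minutes.
With 3 welders: 60/3 = 20 minutes.

20 minutes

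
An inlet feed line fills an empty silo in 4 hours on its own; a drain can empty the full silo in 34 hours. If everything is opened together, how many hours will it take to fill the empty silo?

68/15 hours

Net rate = 1/4 − 1/34 = (17 − 2)/68 = 15/68 per hour.
Filling time = 1 ÷ (15/68) = 68/15 hours.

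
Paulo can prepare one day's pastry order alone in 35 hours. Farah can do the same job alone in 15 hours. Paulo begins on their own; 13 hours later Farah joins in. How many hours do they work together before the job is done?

In the first 13 hours Paulo alone does 13/35 of the job, leaving 22/35.
Once everyone is working, combined rate: 1/35 + 1/15 = (3 + 7)/105 = 10/105 = 2/21 per hour.
Remaining 22/35 at 2/21 per hour takes 33/5 hours.

33/5 hours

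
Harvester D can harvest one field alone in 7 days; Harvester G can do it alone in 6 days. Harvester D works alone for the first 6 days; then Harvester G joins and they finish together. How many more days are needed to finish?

In 6 days Harvester D does 6/7 of the job, leaving 1/7.
Harvester D and Harvester G together work at 13/42 per day, so finishing takes 1/7 ÷ 13/42 = 6/13 days.

6/13 days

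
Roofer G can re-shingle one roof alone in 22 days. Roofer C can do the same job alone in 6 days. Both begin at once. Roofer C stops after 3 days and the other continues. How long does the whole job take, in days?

In the first 3 days the combined rate is 7/33, so 7/11 of the job is done, leaving 4/11.
After Roofer C leaves the rate is 1/22 per day; the remaining 4/11 takes 8 days.
Total = 3 + 8 = 11 days.

11 days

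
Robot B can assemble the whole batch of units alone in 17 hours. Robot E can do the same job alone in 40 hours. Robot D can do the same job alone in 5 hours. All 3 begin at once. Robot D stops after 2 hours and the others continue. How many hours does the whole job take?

136/19 hours

In the first 2 hours the combined rate is 193/680, so 193/340 of the job is done, leaving 147/340.
After robot D leaves the rate is 57/680 per hour; the remaining 147/340 takes 98/19 hours.
Total = 2 + 98/19 = 136/19 hours.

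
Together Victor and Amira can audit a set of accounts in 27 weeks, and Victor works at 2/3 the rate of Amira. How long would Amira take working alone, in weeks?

45 weeks

Let Amira's rate be r; then Victor's rate is (2/3)r, so together (2/3 + 1)r = (5/3)r = 1/27.
Thus r = 1/45 per week.
Amira alone: 45 weeks; Victor alone: 135/2 weeks.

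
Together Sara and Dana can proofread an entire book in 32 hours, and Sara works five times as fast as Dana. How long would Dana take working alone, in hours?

Let Dana's rate be r; then Sara's rate is 5r, so together (5 + 1)r = 6r = 1/32.
Thus r = 1/192 per hour.
Dana alone: 192 hours; Sara alone: 192/5 hours.

192 hours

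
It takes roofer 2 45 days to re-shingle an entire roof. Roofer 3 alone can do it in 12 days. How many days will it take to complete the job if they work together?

180/19 days

Combined rate: 1/45 + 1/12 = (4 + 15)/180 = 19/180 per day.
Time = 1 ÷ (19/180) = 180/19 days.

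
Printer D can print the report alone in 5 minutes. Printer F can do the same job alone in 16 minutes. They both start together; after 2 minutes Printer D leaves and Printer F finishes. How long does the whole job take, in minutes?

In the first 2 minutes the combined rate is 21/80, so 21/40 of the job is done, leaving 19/40.
After Printer D leaves the rate is 1/16 per minute; the remaining 19/40 takes 38/5 minutes.
Total = 2 + 38/5 = 48/5 minutes.

48/5 minutes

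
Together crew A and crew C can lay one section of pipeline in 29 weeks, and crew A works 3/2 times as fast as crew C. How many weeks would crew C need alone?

Let crew C's rate be r; then crew A's rate is (3/2)r, so together (3/2 + 1)r = (5/2)r = 1/29.
Thus r = 2/145 per week.
Crew C alone: 145/2 weeks; crew A alone: 145/3 weeks.

145/2 weeks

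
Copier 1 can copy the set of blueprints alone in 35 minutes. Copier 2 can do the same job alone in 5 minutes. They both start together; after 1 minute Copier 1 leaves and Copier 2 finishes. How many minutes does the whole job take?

34/7 minutes

In the first 1 minute the combined rate is 8/35, so 8/35 of the job is done, leaving 27/35.
After Copier 1 leaves the rate is 1/5 per minute; the remaining 27/35 takes 27/7 minutes.
Total = 1 + 27/7 = 34/7 minutes.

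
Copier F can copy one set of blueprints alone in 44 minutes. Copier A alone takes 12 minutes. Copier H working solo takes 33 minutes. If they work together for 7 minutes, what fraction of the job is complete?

21/22

Combined rate: 1/44 + 1/12 + 1/33 = (3 + 11 + 4)/132 = 18/132 = 3/22 per minute.
In 7 minutes they complete 7·3/22 = 21/22 of the job.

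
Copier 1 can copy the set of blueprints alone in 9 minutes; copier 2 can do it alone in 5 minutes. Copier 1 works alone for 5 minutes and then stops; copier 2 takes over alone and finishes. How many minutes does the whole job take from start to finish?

In 5 minutes copier 1 does 5/9 of the job, leaving 4/9.
Copier 2 works at 1/5 per minute, so finishing takes 4/9 ÷ 1/5 = 20/9 minutes.
Total time = 5 + 20/9 = 65/9 minutes.

65/9 minutes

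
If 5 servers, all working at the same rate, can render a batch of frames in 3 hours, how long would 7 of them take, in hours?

15/7 hours

Total work is 5·3 = 15 server-hours.
With 7 servers: 15/7 hours.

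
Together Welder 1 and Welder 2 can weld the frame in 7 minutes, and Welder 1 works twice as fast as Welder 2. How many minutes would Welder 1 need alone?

21/2 minutes

Let Welder 2's rate be r; then Welder 1's rate is 2r, so together (2 + 1)r = 3r = 1/7.
Thus r = 1/21 per minute.
Welder 2 alone: 21 minutes; Welder 1 alone: 21/2 minutes.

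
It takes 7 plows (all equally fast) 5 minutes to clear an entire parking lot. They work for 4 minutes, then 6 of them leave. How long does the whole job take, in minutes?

11 minutes

One plow does 1/35 of the job per minute.
After 4 minutes with 7 plows, 4/5 is done (1/5 left).
With 1 plow the rate is 1/35, so the rest takes 1/5 ÷ 1/35 = 7 minutes.
Total = 4 + 7 = 11 minutes.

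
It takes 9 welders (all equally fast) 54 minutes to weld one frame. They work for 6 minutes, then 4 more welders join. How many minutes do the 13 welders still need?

One welder does 1/486 of the job per minute.
After 6 minutes with 9 welders, 1/9 is done (8/9 left).
With 13 welders the rate is 13/486, so the rest takes 8/9 ÷ 13/486 = 432/13 minutes.

432/13 minutes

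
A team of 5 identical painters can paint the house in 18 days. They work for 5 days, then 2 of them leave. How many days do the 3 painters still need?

One painter does 1/90 of the job per day.
After 5 days with 5 painters, 5/18 is done (13/18 left).
With 3 painters the rate is 3/90 = 1/30, so the rest takes 13/18 ÷ 1/30 = 65/3 days.

65/3 days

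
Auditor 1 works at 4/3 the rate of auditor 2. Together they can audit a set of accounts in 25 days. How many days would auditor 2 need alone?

175/3 days

Let auditor 2's rate be r; then auditor 1's rate is (4/3)r, so together (4/3 + 1)r = (7/3)r = 1/25.
Thus r = 3/175 per day.
Auditor 2 alone: 175/3 days; auditor 1 alone: 175/4 days.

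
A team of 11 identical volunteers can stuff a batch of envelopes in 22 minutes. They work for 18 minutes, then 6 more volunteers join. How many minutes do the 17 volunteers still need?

44/17 minutes

One volunteer does 1/242 of the job per minute.
After 18 minutes with 11 volunteers, 9/11 is done (2/11 left).
With 17 volunteers the rate is 17/242, so the rest takes 2/11 ÷ 17/242 = 44/17 minutes.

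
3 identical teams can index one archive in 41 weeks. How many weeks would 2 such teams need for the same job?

Total work is 3·41 = 123 team-weeks.
With 2 teams: 123/2 weeks.

123/2 weeks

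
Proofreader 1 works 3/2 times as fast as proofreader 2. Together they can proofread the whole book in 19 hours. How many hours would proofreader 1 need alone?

95/3 hours

Let proofreader 2's rate be r; then proofreader 1's rate is (3/2)r, so together (3/2 + 1)r = (5/2)r = 1/19.
Thus r = 2/95 per hour.
Proofreader 2 alone: 95/2 hours; proofreader 1 alone: 95/3 hours.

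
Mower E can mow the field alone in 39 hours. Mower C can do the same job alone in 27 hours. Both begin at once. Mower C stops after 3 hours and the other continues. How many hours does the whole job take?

104/3 hours

In the first 3 hours the combined rate is 22/351, so 22/117 of the job is done, leaving 95/117.
After mower C leaves the rate is 1/39 per hour; the remaining 95/117 takes 95/3 hours.
Total = 3 + 95/3 = 104/3 hours.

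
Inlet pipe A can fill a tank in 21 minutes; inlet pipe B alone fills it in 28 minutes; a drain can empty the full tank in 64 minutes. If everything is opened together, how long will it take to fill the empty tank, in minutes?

192/13 minutes

Net rate = 1/21 + 1/28 − 1/64 = (64 + 48 − 21)/1344 = 91/1344 = 13/192 per minute.
Filling time = 1 ÷ (13/192) = 192/13 minutes.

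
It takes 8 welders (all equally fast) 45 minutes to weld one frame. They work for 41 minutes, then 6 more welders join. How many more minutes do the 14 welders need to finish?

16/7 minutes

One welder does 1/360 of the job per minute.
After 41 minutes with 8 welders, 41/45 is done (4/45 left).
With 14 welders the rate is 14/360 = 7/180, so the rest takes 4/45 ÷ 7/180 = 16/7 minutes.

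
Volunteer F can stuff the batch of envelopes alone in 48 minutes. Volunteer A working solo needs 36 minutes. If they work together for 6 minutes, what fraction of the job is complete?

7/24

Combined rate: 1/48 + 1/36 = (3 + 4)/144 = 7/144 per minute.
In 6 minutes they complete 6·7/144 = 7/24 of the job.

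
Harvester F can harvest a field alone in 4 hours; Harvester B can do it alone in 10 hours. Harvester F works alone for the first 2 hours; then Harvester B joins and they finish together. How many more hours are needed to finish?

10/7 hours

In 2 hours Harvester F does 2/4 = 1/2 of the job, leaving 1/2.
Harvester F and Harvester B together work at 7/20 per hour, so finishing takes 1/2 ÷ 7/20 = 10/7 hours.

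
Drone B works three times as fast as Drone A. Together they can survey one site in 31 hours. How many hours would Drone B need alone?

Let Drone A's rate be r; then Drone B's rate is 3r, so together (3 + 1)r = 4r = 1/31.
Thus r = 1/124 per hour.
Drone A alone: 124 hours; Drone B alone: 124/3 hours.

124/3 hours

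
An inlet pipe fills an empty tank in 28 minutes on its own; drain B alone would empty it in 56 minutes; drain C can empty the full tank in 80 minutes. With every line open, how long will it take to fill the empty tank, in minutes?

Net rate = 1/28 − 1/56 − 1/80 = (20 − 10 − 7)/560 = 3/560 per minute.
Filling time = 1 ÷ (3/560) = 560/3 minutes.

560/3 minutes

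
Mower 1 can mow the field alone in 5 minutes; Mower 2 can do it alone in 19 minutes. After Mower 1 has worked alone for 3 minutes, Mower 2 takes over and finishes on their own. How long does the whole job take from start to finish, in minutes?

In 3 minutes Mower 1 does 3/5 of the job, leaving 2/5.
Mower 2 works at 1/19 per minute, so finishing takes 2/5 ÷ 1/19 = 38/5 minutes.
Total time = 3 + 38/5 = 53/5 minutes.

53/5 minutes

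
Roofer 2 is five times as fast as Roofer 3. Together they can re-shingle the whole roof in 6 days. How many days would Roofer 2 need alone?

Let Roofer 3's rate be r; then Roofer 2's rate is 5r, so together (5 + 1)r = 6r = 1/6.
Thus r = 1/36 per day.
Roofer 3 alone: 36 days; Roofer 2 alone: 36/5 days.

36/5 days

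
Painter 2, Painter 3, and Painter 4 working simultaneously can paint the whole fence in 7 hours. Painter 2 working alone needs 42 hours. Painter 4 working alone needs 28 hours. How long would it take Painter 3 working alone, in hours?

Combined rate is 1/7 per hour.
Known contribution: 1/42 + 1/28 = (2 + 3)/84 = 5/84 per hour.
So Painter 3's rate is 1/7 − 5/84 = 1/12, meaning 12 hours alone.

12 hours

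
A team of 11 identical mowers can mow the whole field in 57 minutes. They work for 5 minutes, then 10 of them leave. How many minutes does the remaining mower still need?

One mower does 1/627 of the job per minute.
After 5 minutes with 11 mowers, 5/57 is done (52/57 left).
With 1 mower the rate is 1/627, so the rest takes 52/57 ÷ 1/627 = 572 minutes.

572 minutes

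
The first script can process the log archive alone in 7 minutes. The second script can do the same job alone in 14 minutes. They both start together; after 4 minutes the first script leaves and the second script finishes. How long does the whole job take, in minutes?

In the first 4 minutes the combined rate is 3/14, so 6/7 of the job is done, leaving 1/7.
After the first script leaves the rate is 1/14 per minute; the remaining 1/7 takes 2 minutes.
Total = 4 + 2 = 6 minutes.

6 minutes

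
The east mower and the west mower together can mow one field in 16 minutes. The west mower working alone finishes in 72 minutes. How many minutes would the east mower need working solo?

144/7 minutes

Combined rate is 1/16 per minute.
Known contribution: 1/72 per minute.
So the east mower's rate is 1/16 − 1/72 = 7/144, meaning 144/7 minutes alone.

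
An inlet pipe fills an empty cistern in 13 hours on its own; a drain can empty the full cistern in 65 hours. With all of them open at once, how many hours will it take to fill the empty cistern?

65/4 hours

Net rate = 1/13 − 1/65 = (5 − 1)/65 = 4/65 per hour.
Filling time = 1 ÷ (4/65) = 65/4 hours.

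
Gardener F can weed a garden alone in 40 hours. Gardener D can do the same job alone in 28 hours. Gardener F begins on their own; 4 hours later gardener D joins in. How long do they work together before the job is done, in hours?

252/17 hours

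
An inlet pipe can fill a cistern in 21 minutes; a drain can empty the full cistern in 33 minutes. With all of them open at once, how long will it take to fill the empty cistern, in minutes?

231/4 minutes

Net rate = 1/21 − 1/33 = (11 − 7)/231 = 4/231 per minute.
Filling time = 1 ÷ (4/231) = 231/4 minutes.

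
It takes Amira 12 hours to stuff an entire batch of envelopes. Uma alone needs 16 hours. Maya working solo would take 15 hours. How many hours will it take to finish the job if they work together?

Combined rate: 1/12 + 1/16 + 1/15 = (20 + 15 + 16)/240 = 51/240 = 17/80 per hour.
Time = 1 ÷ (17/80) = 80/17 hours.

80/17 hours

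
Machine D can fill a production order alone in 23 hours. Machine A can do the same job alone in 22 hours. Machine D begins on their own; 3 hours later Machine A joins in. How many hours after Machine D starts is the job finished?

115/9 hours

In the first 3 hours Machine D alone does 3/23 of the job, leaving 20/23.
Once everyone is working, combined rate: 1/23 + 1/22 = (22 + 23)/506 = 45/506 per hour.
Remaining 20/23 at 45/506 per hour takes 88/9 hours.
Total from the start = 3 + 88/9 = 115/9 hours.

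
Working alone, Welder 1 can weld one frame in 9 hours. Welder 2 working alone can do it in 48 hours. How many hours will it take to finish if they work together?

144/19 hours

Combined rate: 1/9 + 1/48 = (16 + 3)/144 = 19/144 per hour.
Time = 1 ÷ (19/144) = 144/19 hours.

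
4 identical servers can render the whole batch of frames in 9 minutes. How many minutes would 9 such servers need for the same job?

Total work is 4·9 = 36 server-minutes.
With 9 servers: 36/9 = 4 minutes.

4 minutes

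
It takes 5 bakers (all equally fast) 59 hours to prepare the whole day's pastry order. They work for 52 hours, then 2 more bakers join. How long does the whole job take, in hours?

57 hours

One baker does 1/295 of the job per hour.
After 52 hours with 5 bakers, 52/59 is done (7/59 left).
With 7 bakers the rate is 7/295, so the rest takes 7/59 ÷ 7/295 = 5 hours.
Total = 52 + 5 = 57 hours.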